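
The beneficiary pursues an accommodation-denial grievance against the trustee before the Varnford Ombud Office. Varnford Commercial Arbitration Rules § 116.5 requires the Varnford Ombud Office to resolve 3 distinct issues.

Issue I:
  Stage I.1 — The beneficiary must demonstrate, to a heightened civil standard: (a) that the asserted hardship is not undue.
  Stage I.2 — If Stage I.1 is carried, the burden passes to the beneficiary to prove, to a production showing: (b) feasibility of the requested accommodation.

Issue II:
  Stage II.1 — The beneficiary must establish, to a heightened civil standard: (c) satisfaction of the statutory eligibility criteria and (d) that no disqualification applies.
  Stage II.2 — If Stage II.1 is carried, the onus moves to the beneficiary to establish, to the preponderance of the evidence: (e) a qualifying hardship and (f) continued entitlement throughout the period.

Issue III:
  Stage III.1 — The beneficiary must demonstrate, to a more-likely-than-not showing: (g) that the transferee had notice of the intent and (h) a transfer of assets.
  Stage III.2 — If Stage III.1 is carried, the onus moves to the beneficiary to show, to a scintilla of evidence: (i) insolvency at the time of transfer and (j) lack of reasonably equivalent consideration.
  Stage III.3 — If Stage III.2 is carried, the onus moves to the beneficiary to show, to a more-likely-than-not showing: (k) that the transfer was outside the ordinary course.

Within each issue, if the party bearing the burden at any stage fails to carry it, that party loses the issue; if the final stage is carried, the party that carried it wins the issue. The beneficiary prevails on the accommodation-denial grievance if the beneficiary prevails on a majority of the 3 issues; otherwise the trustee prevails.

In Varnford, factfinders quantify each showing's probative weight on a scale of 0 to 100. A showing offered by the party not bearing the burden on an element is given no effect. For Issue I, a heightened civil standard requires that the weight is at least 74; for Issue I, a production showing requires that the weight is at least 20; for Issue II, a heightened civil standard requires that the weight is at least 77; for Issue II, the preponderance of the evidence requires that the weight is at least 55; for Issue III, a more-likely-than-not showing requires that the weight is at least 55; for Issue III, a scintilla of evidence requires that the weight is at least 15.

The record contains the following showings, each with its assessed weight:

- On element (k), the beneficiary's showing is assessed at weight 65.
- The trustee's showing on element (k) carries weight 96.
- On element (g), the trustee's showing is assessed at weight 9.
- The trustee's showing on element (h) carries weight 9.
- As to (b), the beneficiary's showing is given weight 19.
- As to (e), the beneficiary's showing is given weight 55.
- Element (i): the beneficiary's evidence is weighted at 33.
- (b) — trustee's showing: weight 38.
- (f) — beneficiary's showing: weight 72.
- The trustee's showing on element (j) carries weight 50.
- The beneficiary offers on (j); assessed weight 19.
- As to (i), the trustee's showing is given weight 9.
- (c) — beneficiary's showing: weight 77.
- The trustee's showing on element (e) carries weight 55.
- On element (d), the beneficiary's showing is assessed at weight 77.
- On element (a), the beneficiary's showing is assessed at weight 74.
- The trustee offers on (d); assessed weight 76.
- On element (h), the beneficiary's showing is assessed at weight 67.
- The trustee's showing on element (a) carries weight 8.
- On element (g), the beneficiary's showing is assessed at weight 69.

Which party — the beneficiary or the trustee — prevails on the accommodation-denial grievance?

— Issue I —
At Stage I.1 the beneficiary must meet a heightened civil standard (weight is at least 74): on (a) the weight is 74 (the trustee's 8 is given no effect), which does reach 74, so (a) meets the standard.
  Stage I.1 carried; the burden remains with the beneficiary.
At Stage I.2 the beneficiary must meet a production showing (weight is at least 20): on (b) the weight is 19 (the trustee's 38 is given no effect), which does not reach 20, so (b) does not meet the standard.
  Not every element is met, so the beneficiary fails to carry Stage I.2.
The trustee prevails on this issue.
— Issue II —
Stage II.1 (beneficiary, a heightened civil standard, weight is at least 77): (c) 77 ≥ 77 — meets; (d) 77 (trustee's 76 disregarded) ≥ 77 — meets.
  Stage II.1 is satisfied; the beneficiary continues to bear the burden.
Stage II.2 (beneficiary, the preponderance of the evidence, weight is at least 55): (e) 55 (trustee's 55 disregarded) ≥ 55 — meets; (f) 72 ≥ 55 — meets.
  All elements met at the final stage.
All stages carried — the beneficiary prevails on this issue.
— Issue III —
Stage III.1 — burden on beneficiary; standard: a more-likely-than-not showing (weight is at least 55).
    (g): 69 (trustee's 9 disregarded) ≥ 55 [met]
    (h): 67 (trustee's 9 disregarded) ≥ 55 [met]
  All elements met. The beneficiary retains the burden for Stage III.2.
Stage III.2 — burden on beneficiary; standard: a scintilla of evidence (weight is at least 15).
    (i): 33 (trustee's 9 disregarded) ≥ 15 [met]
    (j): 19 (trustee's 50 disregarded) ≥ 15 [met]
  Stage III.2 carried; the burden remains with the beneficiary.
Stage III.3 — burden on beneficiary; standard: a more-likely-than-not showing (weight is at least 55).
    (k): 65 (trustee's 96 disregarded) ≥ 55 [met]
  Stage III.3 carried; the final stage is satisfied.
All stages carried — the beneficiary prevails on this issue.
Per-issue: Issue I → trustee; Issue II → beneficiary; Issue III → beneficiary. The beneficiary must prevail on a majority of issues; overall, the beneficiary prevails.

beneficiary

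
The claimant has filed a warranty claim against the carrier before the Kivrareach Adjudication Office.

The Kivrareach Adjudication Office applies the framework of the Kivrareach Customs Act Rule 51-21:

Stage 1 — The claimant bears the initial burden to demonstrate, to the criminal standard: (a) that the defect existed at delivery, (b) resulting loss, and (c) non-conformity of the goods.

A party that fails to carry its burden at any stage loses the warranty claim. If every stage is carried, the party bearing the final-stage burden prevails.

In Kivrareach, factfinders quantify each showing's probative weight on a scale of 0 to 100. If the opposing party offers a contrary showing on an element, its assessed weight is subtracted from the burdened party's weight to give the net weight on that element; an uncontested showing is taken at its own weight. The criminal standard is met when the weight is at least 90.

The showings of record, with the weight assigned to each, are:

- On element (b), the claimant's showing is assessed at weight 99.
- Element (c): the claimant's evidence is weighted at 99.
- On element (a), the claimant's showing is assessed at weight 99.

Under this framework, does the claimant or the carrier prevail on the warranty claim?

At Stage 1 the claimant must meet the criminal standard (weight is at least 90): on (a) the weight is 99, which does reach 90, so (a) meets the standard; on (b) the weight is 99, ≥ 90, so (b) meets the standard; on (c) the weight is 99, ≥ 90, so (c) meets the standard.
  All elements met at the final stage.
With every stage satisfied, the claimant prevails.

claimant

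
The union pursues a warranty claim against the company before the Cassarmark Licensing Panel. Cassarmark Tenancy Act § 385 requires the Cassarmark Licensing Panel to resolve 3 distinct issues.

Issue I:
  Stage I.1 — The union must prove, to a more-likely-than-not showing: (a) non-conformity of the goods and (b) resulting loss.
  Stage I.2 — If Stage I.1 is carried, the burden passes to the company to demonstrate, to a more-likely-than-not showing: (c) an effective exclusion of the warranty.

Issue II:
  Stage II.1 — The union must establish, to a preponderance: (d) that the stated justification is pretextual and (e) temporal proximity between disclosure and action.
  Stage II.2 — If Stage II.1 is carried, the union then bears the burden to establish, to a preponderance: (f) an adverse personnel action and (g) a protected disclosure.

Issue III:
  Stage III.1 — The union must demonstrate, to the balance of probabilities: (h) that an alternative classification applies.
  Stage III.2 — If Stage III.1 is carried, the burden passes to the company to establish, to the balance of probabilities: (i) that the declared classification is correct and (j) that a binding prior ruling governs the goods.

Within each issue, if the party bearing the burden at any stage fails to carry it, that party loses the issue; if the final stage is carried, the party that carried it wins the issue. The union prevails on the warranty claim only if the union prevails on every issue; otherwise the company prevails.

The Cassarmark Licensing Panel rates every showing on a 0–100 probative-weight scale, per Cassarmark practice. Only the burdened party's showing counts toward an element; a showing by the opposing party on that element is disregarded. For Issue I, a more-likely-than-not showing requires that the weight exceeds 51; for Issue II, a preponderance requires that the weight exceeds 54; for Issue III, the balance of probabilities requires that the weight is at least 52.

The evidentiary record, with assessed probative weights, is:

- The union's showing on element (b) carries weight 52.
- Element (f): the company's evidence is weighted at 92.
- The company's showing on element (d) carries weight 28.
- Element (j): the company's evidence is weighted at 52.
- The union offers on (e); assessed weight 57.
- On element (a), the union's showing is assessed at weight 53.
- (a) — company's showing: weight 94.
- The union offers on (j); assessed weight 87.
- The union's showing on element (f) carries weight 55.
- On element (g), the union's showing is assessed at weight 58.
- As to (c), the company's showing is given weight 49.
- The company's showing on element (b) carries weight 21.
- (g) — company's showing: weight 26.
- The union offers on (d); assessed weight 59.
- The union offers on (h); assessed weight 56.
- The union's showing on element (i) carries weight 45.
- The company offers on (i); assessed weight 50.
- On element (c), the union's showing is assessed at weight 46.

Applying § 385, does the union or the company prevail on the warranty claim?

union

— Issue I —
Stage I.1 — burden on union; standard: a more-likely-than-not showing (weight exceeds 51).
    (a): 53 (company's 94 disregarded) > 51 [met]
    (b): 52 (company's 21 disregarded) > 51 [met]
  All elements met. The burden passes to the company.
Stage I.2 — burden on company; standard: a more-likely-than-not showing (weight exceeds 51).
    (c): 49 (union's 46 disregarded) ≤ 51 [not met]
  Not every element is met, so the company fails to carry Stage I.2.
The analysis ends at Stage I.2; the union prevails on this issue.
— Issue II —
Stage II.1 — burden on union; standard: a preponderance (weight exceeds 54).
    (d): 59 (company's 28 disregarded) > 54 [met]
    (e): 57 > 54 [met]
  All elements met. The union retains the burden for Stage II.2.
Stage II.2 — burden on union; standard: a preponderance (weight exceeds 54).
    (f): 55 (company's 92 disregarded) > 54 [met]
    (g): 58 (company's 26 disregarded) > 54 [met]
  Stage II.2 carried; the final stage is satisfied.
Every stage carried; the union prevails on this issue.
— Issue III —
At Stage III.1 the union must meet the balance of probabilities (weight is at least 52): on (h) the weight is 56, which does reach 52, so (h) meets the standard.
  Stage III.1 carried; the burden shifts to the company.
At Stage III.2 the company must meet the balance of probabilities (weight is at least 52): on (i) the weight is 50 (the union's 45 is given no effect), < 52, so (i) does not meet the standard; on (j) the weight is 52 (the union's 87 is given no effect), which does reach 52, so (j) meets the standard.
  Not every element is met, so the company fails to carry Stage III.2.
So the union prevails on this issue.
Per-issue: Issue I → union; Issue II → union; Issue III → union. The union must prevail on every issue; overall, the union prevails.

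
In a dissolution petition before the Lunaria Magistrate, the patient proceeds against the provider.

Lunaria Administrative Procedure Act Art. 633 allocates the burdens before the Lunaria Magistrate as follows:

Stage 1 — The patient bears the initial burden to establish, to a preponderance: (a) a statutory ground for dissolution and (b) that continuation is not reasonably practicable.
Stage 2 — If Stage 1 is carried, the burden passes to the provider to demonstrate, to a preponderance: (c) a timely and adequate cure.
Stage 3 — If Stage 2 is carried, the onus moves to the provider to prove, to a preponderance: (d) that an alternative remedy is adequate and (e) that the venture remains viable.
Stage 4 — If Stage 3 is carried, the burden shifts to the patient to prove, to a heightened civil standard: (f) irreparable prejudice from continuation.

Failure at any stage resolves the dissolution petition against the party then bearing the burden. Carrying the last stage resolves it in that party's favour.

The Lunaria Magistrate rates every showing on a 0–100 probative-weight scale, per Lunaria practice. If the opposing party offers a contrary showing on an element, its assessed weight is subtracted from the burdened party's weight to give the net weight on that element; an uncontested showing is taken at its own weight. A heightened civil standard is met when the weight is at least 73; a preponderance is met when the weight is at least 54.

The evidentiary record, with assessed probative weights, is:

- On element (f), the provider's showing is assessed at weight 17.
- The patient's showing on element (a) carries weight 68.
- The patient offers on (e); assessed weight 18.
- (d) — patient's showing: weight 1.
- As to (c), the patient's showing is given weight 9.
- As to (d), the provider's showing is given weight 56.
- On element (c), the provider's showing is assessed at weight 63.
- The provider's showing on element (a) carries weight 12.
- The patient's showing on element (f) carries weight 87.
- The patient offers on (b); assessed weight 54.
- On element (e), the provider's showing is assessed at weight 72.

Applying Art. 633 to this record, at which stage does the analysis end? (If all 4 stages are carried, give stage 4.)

Stage 1 — burden on patient; standard: a preponderance (weight is at least 54).
    (a): 68 − 12 = 56 ≥ 54 [met]
    (b): 54 ≥ 54 [met]
  The patient carries Stage 1; the provider now bears the burden.
Stage 2 — burden on provider; standard: a preponderance (weight is at least 54).
    (c): 63 − 9 = 54 ≥ 54 [met]
  Stage 2 carried; the burden remains with the provider.
Stage 3 — burden on provider; standard: a preponderance (weight is at least 54).
    (d): 56 − 1 = 55 ≥ 54 [met]
    (e): 72 − 18 = 54 ≥ 54 [met]
  Stage 3 carried; the burden shifts to the patient.
Stage 4 — burden on patient; standard: a heightened civil standard (weight is at least 73).
    (f): 87 − 17 = 70 < 73 [not met]
  The patient does not carry Stage 4.
The provider prevails.

stage 4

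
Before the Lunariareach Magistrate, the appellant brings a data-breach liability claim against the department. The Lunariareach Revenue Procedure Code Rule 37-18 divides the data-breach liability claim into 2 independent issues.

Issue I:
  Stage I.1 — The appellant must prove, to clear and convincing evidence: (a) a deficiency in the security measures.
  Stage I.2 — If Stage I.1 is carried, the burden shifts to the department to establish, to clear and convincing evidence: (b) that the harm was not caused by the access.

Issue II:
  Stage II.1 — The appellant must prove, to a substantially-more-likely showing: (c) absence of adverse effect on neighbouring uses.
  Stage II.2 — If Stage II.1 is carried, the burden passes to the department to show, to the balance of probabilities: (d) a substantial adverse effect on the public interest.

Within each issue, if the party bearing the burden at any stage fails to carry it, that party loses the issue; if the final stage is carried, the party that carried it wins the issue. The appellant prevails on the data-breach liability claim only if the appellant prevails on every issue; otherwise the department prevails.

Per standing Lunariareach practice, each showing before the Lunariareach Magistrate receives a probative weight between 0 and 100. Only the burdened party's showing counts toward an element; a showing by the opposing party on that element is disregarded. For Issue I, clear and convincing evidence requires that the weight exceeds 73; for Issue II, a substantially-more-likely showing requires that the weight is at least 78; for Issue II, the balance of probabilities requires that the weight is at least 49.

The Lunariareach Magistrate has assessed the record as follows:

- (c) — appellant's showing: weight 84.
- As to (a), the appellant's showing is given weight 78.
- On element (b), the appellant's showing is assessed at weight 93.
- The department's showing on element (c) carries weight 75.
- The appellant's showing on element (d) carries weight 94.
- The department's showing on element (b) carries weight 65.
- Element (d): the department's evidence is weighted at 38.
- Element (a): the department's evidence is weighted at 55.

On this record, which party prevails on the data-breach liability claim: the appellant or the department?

appellant

— Issue I —
Stage I.1 — burden on appellant; standard: clear and convincing evidence (weight exceeds 73).
    (a): 78 (department's 55 disregarded) > 73 [met]
  Stage I.1 is satisfied; the onus moves to the department.
Stage I.2 — burden on department; standard: clear and convincing evidence (weight exceeds 73).
    (b): 65 (appellant's 93 disregarded) ≤ 73 [not met]
  Not every element is met, so the department fails to carry Stage I.2.
The appellant prevails on this issue.
— Issue II —
At Stage II.1 the appellant must meet a substantially-more-likely showing (weight is at least 78): on (c) the weight is 84 (the department's 75 is given no effect), which does reach 78, so (c) meets the standard.
  Stage II.1 is satisfied; the onus moves to the department.
At Stage II.2 the department must meet the balance of probabilities (weight is at least 49): on (d) the weight is 38 (the appellant's 94 is given no effect), which does not reach 49, so (d) does not meet the standard.
  Stage II.2 not carried; the department fails its burden.
The appellant prevails on this issue.
Per-issue: Issue I → appellant; Issue II → appellant. The appellant must prevail on every issue; overall, the appellant prevails.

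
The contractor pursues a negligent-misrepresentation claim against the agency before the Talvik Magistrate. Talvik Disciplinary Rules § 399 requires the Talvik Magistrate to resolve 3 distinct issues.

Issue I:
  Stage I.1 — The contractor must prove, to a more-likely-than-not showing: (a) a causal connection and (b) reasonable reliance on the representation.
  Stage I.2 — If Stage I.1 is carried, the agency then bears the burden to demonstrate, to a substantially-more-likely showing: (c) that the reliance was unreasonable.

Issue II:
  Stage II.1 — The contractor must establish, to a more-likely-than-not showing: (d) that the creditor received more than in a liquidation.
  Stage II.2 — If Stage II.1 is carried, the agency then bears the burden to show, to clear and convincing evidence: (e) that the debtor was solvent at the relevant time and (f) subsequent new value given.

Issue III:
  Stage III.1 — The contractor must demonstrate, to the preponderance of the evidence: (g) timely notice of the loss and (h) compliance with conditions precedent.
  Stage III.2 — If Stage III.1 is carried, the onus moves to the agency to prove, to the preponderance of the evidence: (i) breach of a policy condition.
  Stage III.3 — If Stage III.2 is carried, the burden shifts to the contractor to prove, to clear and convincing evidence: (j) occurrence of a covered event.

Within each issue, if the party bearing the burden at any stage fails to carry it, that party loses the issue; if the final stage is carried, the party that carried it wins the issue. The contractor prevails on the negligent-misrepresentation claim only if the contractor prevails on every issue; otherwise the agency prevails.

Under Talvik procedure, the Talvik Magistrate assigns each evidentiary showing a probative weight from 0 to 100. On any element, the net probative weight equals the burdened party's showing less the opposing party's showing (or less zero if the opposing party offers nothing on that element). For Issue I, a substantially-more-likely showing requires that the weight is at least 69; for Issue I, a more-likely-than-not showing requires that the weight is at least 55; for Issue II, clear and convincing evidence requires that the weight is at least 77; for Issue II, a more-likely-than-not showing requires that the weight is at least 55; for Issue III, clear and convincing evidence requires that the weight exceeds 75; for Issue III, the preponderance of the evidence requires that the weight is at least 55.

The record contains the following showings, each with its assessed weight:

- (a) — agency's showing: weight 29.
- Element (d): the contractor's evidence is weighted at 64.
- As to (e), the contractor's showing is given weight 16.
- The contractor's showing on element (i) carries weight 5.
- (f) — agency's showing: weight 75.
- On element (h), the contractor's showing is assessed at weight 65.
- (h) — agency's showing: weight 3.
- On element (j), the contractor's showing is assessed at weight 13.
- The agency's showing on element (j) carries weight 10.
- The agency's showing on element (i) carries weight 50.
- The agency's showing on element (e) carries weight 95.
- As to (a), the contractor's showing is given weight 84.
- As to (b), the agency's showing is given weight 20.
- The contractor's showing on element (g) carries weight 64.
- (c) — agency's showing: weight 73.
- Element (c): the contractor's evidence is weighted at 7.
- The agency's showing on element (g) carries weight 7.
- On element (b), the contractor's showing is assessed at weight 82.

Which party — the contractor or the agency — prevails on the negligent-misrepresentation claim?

— Issue I —
Stage I.1 (contractor, a more-likely-than-not showing, weight is at least 55): (a) net 84−29=55 ≥ 55 — meets; (b) net 82−20=62 ≥ 55 — meets.
  All elements met. The burden passes to the agency.
Stage I.2 (agency, a substantially-more-likely showing, weight is at least 69): (c) net 73−7=66 < 69 — fails.
  Stage I.2 not carried; the agency fails its burden.
The analysis ends at Stage I.2; the contractor prevails on this issue.
— Issue II —
At Stage II.1 the contractor must meet a more-likely-than-not showing (weight is at least 55): on (d) the weight is 64, which does reach 55, so (d) meets the standard.
  The contractor carries Stage II.1; the agency now bears the burden.
At Stage II.2 the agency must meet clear and convincing evidence (weight is at least 77): on (e) the weight is 95 less the opposing 16 gives net 79, ≥ 77, so (e) meets the standard; on (f) the weight is 75, which does not reach 77, so (f) does not meet the standard.
  Not every element is met, so the agency fails to carry Stage II.2.
So the contractor prevails on this issue.
— Issue III —
At Stage III.1 the contractor must meet the preponderance of the evidence (weight is at least 55): on (g) the weight is 64 less the opposing 7 gives net 57, ≥ 55, so (g) meets the standard; on (h) the weight is 65 less the opposing 3 gives net 62, ≥ 55, so (h) meets the standard.
  All elements met. The burden passes to the agency.
At Stage III.2 the agency must meet the preponderance of the evidence (weight is at least 55): on (i) the weight is 50 less the opposing 5 gives net 45, < 55, so (i) does not meet the standard.
  Not every element is met, so the agency fails to carry Stage III.2.
The contractor prevails on this issue.
Per-issue: Issue I → contractor; Issue II → contractor; Issue III → contractor. The contractor must prevail on every issue; overall, the contractor prevails.

contractor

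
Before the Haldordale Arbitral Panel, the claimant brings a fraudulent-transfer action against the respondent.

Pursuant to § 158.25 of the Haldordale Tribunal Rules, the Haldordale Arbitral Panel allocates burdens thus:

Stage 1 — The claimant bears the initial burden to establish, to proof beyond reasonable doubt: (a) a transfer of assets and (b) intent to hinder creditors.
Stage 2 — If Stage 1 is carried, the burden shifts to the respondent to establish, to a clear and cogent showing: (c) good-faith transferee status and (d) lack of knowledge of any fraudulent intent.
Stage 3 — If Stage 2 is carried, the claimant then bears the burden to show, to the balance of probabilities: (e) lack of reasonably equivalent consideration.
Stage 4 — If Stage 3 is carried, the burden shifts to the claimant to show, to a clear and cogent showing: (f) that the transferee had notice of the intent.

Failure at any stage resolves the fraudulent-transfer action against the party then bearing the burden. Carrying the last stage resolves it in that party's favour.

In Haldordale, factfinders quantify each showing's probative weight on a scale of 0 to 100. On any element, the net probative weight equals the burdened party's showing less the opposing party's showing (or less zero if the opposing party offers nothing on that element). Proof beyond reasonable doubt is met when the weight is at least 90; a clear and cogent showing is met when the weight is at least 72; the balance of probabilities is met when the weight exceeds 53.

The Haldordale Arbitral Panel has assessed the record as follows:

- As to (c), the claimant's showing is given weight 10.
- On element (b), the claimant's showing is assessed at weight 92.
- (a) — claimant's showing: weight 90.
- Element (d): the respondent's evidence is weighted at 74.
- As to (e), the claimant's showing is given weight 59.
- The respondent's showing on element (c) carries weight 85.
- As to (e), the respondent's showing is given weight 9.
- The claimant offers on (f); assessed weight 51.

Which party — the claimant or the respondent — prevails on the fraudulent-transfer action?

Stage 1 — burden on claimant; standard: proof beyond reasonable doubt (weight is at least 90).
    (a): 90 ≥ 90 [met]
    (b): 92 ≥ 90 [met]
  All elements met. The burden passes to the respondent.
Stage 2 — burden on respondent; standard: a clear and cogent showing (weight is at least 72).
    (c): 85 − 10 = 75 ≥ 72 [met]
    (d): 74 ≥ 72 [met]
  Stage 2 carried; the burden shifts to the claimant.
Stage 3 — burden on claimant; standard: the balance of probabilities (weight exceeds 53).
    (e): 59 − 9 = 50 ≤ 53 [not met]
  Not every element is met, so the claimant fails to carry Stage 3.
The analysis ends at Stage 3; the respondent prevails.

respondent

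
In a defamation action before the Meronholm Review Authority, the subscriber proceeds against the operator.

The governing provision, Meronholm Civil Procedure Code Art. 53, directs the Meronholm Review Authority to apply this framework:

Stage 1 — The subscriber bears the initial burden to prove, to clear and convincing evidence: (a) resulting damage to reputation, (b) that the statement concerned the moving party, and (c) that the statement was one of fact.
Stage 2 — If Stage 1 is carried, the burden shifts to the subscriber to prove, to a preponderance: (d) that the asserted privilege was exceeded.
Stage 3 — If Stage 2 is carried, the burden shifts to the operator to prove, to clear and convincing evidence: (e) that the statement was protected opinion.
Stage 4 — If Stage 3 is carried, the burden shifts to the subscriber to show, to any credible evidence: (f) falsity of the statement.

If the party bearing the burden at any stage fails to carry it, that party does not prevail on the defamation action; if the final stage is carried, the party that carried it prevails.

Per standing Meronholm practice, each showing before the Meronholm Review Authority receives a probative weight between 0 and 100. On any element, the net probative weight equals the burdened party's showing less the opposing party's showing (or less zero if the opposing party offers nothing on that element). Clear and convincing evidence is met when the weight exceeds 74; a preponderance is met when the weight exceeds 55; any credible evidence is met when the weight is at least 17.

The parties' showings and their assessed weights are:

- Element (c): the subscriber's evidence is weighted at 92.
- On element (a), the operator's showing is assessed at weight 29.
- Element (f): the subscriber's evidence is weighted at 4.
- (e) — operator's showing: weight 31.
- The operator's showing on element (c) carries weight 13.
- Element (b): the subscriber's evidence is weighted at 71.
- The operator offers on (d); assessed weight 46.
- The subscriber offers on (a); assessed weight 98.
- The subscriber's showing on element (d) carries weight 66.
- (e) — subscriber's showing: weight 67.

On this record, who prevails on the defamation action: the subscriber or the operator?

At Stage 1 the subscriber must meet clear and convincing evidence (weight exceeds 74): on (a) the weight is 98 less the opposing 29 gives net 69, ≤ 74, so (a) does not meet the standard; on (b) the weight is 71, which does not exceed 74, so (b) does not meet the standard; on (c) the weight is 92 less the opposing 13 gives net 79, which does exceed 74, so (c) meets the standard.
  Not every element is met, so the subscriber fails to carry Stage 1.
So the operator prevails.

operator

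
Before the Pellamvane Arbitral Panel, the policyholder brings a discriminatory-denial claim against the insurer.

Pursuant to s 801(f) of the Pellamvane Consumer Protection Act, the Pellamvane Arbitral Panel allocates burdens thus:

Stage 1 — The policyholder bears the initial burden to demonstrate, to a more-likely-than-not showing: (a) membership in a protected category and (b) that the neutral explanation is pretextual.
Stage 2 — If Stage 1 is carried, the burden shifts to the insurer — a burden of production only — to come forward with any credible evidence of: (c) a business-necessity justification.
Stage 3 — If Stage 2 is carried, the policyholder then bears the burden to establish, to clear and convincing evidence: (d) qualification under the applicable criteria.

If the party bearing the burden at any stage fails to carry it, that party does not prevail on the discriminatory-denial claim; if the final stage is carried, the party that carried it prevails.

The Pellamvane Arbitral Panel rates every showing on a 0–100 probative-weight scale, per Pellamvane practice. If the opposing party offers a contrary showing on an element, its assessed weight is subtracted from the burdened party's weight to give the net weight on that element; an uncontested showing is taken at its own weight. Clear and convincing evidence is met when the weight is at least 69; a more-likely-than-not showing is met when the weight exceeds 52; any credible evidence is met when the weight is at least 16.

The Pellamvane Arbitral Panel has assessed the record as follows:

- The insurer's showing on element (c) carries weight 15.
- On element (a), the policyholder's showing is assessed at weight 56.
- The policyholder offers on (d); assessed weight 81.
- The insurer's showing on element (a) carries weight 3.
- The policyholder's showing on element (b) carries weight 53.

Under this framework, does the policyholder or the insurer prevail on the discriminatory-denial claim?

policyholder

At Stage 1 the policyholder must meet a more-likely-than-not showing (weight exceeds 52): on (a) the weight is 56 less the opposing 3 gives net 53, > 52, so (a) meets the standard; on (b) the weight is 53, > 52, so (b) meets the standard.
  Stage 1 carried; the burden shifts to the insurer.
At Stage 2 the insurer must meet any credible evidence (weight is at least 16): on (c) the weight is 15, < 16, so (c) does not meet the standard.
  Not every element is met, so the insurer fails to carry Stage 2.
The policyholder prevails.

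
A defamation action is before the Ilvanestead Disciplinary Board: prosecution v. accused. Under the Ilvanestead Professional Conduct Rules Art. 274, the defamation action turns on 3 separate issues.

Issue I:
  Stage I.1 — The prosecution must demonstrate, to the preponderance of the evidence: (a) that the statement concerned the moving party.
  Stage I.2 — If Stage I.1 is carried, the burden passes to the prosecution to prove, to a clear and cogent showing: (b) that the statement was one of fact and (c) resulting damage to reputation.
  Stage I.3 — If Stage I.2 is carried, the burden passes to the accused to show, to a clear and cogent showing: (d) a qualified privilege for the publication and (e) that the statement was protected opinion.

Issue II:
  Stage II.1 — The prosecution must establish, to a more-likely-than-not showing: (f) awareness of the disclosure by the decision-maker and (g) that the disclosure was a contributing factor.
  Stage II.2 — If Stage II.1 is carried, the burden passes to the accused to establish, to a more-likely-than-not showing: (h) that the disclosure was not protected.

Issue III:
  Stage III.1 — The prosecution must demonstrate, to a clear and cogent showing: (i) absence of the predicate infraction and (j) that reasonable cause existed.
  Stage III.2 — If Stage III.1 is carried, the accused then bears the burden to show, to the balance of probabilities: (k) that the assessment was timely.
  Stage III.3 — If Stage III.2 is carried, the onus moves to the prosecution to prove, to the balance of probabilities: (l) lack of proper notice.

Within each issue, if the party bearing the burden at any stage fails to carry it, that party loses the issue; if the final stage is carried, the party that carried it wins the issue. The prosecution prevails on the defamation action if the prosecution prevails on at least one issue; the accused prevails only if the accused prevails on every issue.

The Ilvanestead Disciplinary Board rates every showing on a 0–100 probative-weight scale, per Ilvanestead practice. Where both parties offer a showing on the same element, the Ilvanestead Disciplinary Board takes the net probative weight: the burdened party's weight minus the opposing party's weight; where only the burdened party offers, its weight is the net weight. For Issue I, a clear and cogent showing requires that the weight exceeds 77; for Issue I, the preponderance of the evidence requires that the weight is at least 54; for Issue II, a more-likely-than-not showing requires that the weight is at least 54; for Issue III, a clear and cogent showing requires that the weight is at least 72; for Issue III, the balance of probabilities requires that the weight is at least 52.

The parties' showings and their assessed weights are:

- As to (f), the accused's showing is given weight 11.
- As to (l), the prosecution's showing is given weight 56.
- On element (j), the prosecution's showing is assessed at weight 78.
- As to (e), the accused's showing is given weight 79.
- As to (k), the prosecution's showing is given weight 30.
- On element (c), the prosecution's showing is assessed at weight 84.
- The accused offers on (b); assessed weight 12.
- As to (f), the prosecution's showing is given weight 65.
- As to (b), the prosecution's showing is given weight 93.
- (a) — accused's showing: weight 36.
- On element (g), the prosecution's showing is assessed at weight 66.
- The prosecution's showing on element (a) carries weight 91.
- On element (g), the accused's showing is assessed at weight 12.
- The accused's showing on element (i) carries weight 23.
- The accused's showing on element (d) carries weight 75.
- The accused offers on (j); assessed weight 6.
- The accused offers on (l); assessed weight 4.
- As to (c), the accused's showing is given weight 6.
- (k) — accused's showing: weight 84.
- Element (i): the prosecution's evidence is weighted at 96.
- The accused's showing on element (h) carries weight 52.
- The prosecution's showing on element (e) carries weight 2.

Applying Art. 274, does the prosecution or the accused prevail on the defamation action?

— Issue I —
At Stage I.1 the prosecution must meet the preponderance of the evidence (weight is at least 54): on (a) the weight is 91 less the opposing 36 gives net 55, which does reach 54, so (a) meets the standard.
  All elements met. The prosecution retains the burden for Stage I.2.
At Stage I.2 the prosecution must meet a clear and cogent showing (weight exceeds 77): on (b) the weight is 93 less the opposing 12 gives net 81, > 77, so (b) meets the standard; on (c) the weight is 84 less the opposing 6 gives net 78, > 77, so (c) meets the standard.
  All elements met. The burden passes to the accused.
At Stage I.3 the accused must meet a clear and cogent showing (weight exceeds 77): on (d) the weight is 75, ≤ 77, so (d) does not meet the standard; on (e) the weight is 79 less the opposing 2 gives net 77, ≤ 77, so (e) does not meet the standard.
  The accused does not carry Stage I.3.
The prosecution prevails on this issue.
— Issue II —
At Stage II.1 the prosecution must meet a more-likely-than-not showing (weight is at least 54): on (f) the weight is 65 less the opposing 11 gives net 54, ≥ 54, so (f) meets the standard; on (g) the weight is 66 less the opposing 12 gives net 54, which does reach 54, so (g) meets the standard.
  The prosecution carries Stage II.1; the accused now bears the burden.
At Stage II.2 the accused must meet a more-likely-than-not showing (weight is at least 54): on (h) the weight is 52, which does not reach 54, so (h) does not meet the standard.
  Stage II.2 not carried; the accused fails its burden.
The analysis ends at Stage II.2; the prosecution prevails on this issue.
— Issue III —
Stage III.1 — burden on prosecution; standard: a clear and cogent showing (weight is at least 72).
    (i): 96 − 23 = 73 ≥ 72 [met]
    (j): 78 − 6 = 72 ≥ 72 [met]
  Stage III.1 carried; the burden shifts to the accused.
Stage III.2 — burden on accused; standard: the balance of probabilities (weight is at least 52).
    (k): 84 − 30 = 54 ≥ 52 [met]
  All elements met. The burden passes to the prosecution.
Stage III.3 — burden on prosecution; standard: the balance of probabilities (weight is at least 52).
    (l): 56 − 4 = 52 ≥ 52 [met]
  The prosecution carries the last stage.
With every stage satisfied, the prosecution prevails on this issue.
Per-issue: Issue I → prosecution; Issue II → prosecution; Issue III → prosecution. The prosecution must prevail on at least one issue; overall, the prosecution prevails.

prosecution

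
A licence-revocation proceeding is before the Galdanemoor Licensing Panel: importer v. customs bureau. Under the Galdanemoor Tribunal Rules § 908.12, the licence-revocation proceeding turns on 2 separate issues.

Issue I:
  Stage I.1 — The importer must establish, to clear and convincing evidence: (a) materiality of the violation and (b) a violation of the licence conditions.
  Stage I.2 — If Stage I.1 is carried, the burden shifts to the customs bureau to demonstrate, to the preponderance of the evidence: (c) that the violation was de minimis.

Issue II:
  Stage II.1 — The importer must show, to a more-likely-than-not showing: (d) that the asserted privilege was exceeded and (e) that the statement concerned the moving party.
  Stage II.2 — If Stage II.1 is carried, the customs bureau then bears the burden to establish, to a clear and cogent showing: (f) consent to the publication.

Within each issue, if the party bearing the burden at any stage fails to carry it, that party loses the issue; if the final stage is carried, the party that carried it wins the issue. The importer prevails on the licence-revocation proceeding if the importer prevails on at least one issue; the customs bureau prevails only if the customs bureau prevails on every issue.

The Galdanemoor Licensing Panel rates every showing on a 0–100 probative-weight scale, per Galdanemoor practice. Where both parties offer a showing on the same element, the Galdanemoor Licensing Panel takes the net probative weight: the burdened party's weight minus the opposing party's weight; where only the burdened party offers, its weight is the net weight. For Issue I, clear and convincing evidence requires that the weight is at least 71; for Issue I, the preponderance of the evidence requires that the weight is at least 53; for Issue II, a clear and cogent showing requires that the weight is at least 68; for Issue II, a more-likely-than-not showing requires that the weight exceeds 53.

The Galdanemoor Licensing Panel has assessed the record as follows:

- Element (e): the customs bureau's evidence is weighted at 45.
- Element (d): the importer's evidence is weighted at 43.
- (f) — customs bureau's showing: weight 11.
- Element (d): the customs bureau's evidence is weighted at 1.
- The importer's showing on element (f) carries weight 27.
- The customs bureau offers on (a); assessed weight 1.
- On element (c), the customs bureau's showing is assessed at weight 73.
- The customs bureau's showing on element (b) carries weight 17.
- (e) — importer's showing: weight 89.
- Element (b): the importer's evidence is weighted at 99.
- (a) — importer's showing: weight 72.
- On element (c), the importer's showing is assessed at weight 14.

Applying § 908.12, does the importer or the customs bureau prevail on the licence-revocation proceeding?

customs bureau

— Issue I —
At Stage I.1 the importer must meet clear and convincing evidence (weight is at least 71): on (a) the weight is 72 less the opposing 1 gives net 71, ≥ 71, so (a) meets the standard; on (b) the weight is 99 less the opposing 17 gives net 82, ≥ 71, so (b) meets the standard.
  The importer carries Stage I.1; the customs bureau now bears the burden.
At Stage I.2 the customs bureau must meet the preponderance of the evidence (weight is at least 53): on (c) the weight is 73 less the opposing 14 gives net 59, ≥ 53, so (c) meets the standard.
  Stage I.2 carried; the final stage is satisfied.
All stages carried — the customs bureau prevails on this issue.
— Issue II —
At Stage II.1 the importer must meet a more-likely-than-not showing (weight exceeds 53): on (d) the weight is 43 less the opposing 1 gives net 42, which does not exceed 53, so (d) does not meet the standard; on (e) the weight is 89 less the opposing 45 gives net 44, which does not exceed 53, so (e) does not meet the standard.
  Not every element is met, so the importer fails to carry Stage II.1.
So the customs bureau prevails on this issue.
Per-issue: Issue I → customs bureau; Issue II → customs bureau. The importer must prevail on at least one issue; overall, the customs bureau prevails.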